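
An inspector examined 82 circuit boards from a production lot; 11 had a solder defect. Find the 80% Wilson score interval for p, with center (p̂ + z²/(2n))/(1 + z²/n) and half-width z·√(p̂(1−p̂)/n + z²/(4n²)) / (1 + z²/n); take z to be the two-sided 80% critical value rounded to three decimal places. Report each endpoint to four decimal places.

p̂ = 11/82 = 0.13415; z = 1.282, so z² = 1.643524.
1 + z²/n = 1.020043.
Center = (0.13415 + 0.010021)/1.020043 = 0.14134.
Radicand: p̂(1−p̂)/n + z²/(4n²) = 0.001416477 + 0.000061107 = 0.001477584.
Half-width = 1.282·√0.001477584/1.020043 = 0.04831.
So the interval runs from 0.0930 to 0.1896.

(0.0930, 0.1896)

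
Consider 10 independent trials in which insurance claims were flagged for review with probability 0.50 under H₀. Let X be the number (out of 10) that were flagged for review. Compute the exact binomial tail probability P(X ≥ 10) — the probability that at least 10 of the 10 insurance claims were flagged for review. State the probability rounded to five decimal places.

X ~ Binomial(n=10, p=0.50).
P(X ≥ 10) = C(10,10)·0.50^10·0.50^0.
= 0.000977 = 0.00098.

P = 0.00098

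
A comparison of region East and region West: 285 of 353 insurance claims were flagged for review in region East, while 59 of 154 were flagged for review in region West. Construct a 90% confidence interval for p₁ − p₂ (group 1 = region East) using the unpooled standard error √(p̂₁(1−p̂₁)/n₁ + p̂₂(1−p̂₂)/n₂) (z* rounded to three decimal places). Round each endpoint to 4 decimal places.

p̂₁ = 0.80737, p̂₂ = 0.38312, so the observed difference is 0.42425.
Unpooled SE = √(p̂₁(1−p̂₁)/n₁ + p̂₂(1−p̂₂)/n₂) = √(0.000440585 + 0.001534665) = 0.044444.
z* = 1.645 at the 90% level. Margin = 1.645·0.044444 = 0.07311.
CI: 0.42425 ± 0.07311 = (0.3511, 0.4974).

(0.3511, 0.4974)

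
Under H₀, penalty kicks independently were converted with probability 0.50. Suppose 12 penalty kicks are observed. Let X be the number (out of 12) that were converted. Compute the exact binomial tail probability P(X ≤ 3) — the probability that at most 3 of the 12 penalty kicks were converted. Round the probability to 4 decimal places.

P = 0.0730

X ~ Binomial(n=12, p=0.50).
P(X ≤ 3) = C(12,0)·0.50^0·0.50^12 + C(12,1)·0.50^1·0.50^11 + C(12,2)·0.50^2·0.50^10 + C(12,3)·0.50^3·0.50^9.
= 0.000244 + 0.002930 + 0.016113 + 0.053711 = 0.0730.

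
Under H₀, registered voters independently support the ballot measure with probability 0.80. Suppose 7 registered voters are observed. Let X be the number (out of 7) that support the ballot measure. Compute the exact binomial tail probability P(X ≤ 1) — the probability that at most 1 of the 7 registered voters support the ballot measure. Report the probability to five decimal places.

X ~ Binomial(n=7, p=0.80).
P(X ≤ 1) = C(7,0)·0.80^0·0.20^7 + C(7,1)·0.80^1·0.20^6.
= 0.000013 + 0.000358 = 0.00037.

P = 0.00037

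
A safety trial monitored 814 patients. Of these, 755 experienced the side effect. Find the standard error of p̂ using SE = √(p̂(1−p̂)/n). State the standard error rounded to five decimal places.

Sample proportion p̂ = 755/814 = 0.92752.
p̂(1−p̂) = 0.92752·0.07248 = 0.067227.
Dividing by n and taking the root: √0.000082588 = 0.00909.

SE = 0.00909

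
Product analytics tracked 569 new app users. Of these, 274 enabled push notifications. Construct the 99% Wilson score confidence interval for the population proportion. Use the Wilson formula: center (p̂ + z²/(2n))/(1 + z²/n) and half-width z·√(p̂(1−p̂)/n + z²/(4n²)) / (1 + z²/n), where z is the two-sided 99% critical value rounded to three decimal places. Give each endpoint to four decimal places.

Here p̂ = 274/569 = 0.48155 and z = 2.576 (z² = 6.635776).
1 + z²/n = 1.011662.
Center = (0.48155 + 0.005831)/1.011662 = 0.48176.
Radicand: p̂(1−p̂)/n + z²/(4n²) = 0.000438769 + 0.000005124 = 0.000443893.
Half-width = 2.576·√0.000443893/1.011662 = 0.05365.
CI: 0.48176 ± 0.05365 = (0.4281, 0.5354).

(0.4281, 0.5354)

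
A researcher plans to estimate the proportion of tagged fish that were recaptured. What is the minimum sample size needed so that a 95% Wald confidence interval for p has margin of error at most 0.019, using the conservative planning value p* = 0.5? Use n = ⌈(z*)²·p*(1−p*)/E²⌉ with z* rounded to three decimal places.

n = 2661

The 95% critical value is z* = 1.960.
p*(1−p*) = 0.50·0.50 = 0.2500.
(z*)²·p*(1−p*)/E² = 3.841600·0.2500/0.000361 = 2660.388.
Rounding up, n = 2661.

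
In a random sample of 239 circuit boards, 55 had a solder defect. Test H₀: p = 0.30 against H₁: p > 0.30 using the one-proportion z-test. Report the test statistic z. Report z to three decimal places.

With x = 55 successes in n = 239, p̂ = 0.23013.
Under H₀, SE = √(p₀(1−p₀)/n) = √(0.30·0.70/239) = √0.000878661 = 0.029642.
z = (p̂ − p₀)/SE = (0.23013 − 0.30)/0.029642 = -2.357.

z = -2.357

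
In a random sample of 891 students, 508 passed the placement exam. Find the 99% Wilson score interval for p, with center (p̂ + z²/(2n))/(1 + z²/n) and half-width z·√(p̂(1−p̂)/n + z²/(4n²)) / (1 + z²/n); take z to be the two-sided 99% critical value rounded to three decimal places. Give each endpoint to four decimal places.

(0.5271, 0.6122)

p̂ = 508/891 = 0.57015; z = 2.576, so z² = 6.635776.
Denominator 1 + z²/n = 1 + 6.635776/891 = 1.007448.
Center = (0.57015 + 0.003724)/1.007448 = 0.56963.
Radicand: p̂(1−p̂)/n + z²/(4n²) = 0.000275061 + 0.000002090 = 0.000277151.
Half-width = z·√(radicand)/denom = 2.576·0.016648/1.007448 = 0.04257.
Interval: 0.56963 ± 0.04257 → (0.5271, 0.6122).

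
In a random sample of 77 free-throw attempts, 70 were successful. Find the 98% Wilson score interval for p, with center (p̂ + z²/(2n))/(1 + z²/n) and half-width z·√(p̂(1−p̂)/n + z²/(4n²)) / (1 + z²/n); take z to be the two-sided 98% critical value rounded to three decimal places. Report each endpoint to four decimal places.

Here p̂ = 70/77 = 0.90909 and z = 2.326 (z² = 5.410276).
1 + z²/n = 1.070263.
Center = (0.90909 + 0.035132)/1.070263 = 0.88223.
Radicand: p̂(1−p̂)/n + z²/(4n²) = 0.001073307 + 0.000228128 = 0.001301435.
Half-width = z·√(radicand)/denom = 2.326·0.036075/1.070263 = 0.07840.
Interval: 0.88223 ± 0.07840 → (0.8038, 0.9606).

(0.8038, 0.9606)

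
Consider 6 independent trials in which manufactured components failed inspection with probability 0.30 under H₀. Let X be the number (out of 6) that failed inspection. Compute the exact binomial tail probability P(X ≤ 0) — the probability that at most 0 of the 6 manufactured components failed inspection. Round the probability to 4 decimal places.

P = 0.1176

X ~ Binomial(n=6, p=0.30).
P(X ≤ 0) = C(6,0)·0.30^0·0.70^6.
= 0.117649 = 0.1176.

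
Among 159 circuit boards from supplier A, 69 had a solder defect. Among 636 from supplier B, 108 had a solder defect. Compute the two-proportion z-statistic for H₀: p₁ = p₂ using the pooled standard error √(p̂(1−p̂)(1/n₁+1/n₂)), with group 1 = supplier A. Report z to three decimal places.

z = 7.161

Sample proportions: p̂₁ = 69/159 = 0.43396 and p̂₂ = 108/636 = 0.16981.
Pooled p̂ = (69+108)/(159+636) = 177/795 = 0.22264.
SE = √[p̂(1−p̂)(1/n₁+1/n₂)] = √[0.22264·0.77736·(1/159+1/636)] ≈ 0.036887.
z = (p̂₁ − p̂₂)/SE = (0.43396 − 0.16981)/0.036887 = 0.26415/0.036887 = 7.161.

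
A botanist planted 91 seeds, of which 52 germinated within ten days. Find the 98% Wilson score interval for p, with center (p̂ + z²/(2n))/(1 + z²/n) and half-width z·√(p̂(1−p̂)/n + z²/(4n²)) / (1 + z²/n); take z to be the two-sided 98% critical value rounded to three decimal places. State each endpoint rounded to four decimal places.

(0.4501, 0.6847)

Here p̂ = 52/91 = 0.57143 and z = 2.326 (z² = 5.410276).
Denominator 1 + z²/n = 1 + 5.410276/91 = 1.059454.
Center = (0.57143 + 0.029727)/1.059454 = 0.56742.
Radicand: p̂(1−p̂)/n + z²/(4n²) = 0.002691186 + 0.000163334 = 0.002854520.
Half-width = 2.326·√0.002854520/1.059454 = 0.11730.
So the interval runs from 0.4501 to 0.6847.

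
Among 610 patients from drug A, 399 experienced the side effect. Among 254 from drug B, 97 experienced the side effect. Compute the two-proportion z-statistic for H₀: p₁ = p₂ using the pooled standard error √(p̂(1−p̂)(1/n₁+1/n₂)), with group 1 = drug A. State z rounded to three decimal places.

z = 7.372

p̂₁ = 399/610 = 0.65410, p̂₂ = 97/254 = 0.38189.
Pooled p̂ = (399+97)/(610+254) = 496/864 = 0.57407.
SE = √[p̂(1−p̂)(1/n₁+1/n₂)] = √[0.57407·0.42593·(1/610+1/254)] ≈ 0.036925.
z = (p̂₁ − p̂₂)/SE = (0.65410 − 0.38189)/0.036925 = 0.27221/0.036925 = 7.372.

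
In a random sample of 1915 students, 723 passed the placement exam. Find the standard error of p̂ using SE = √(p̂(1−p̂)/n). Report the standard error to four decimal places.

With x = 723 successes in n = 1915, p̂ = 0.37755.
p̂(1−p̂) = 0.235006.
SE = √(0.235006/1915) = √0.000122719 = 0.0111.

SE = 0.0111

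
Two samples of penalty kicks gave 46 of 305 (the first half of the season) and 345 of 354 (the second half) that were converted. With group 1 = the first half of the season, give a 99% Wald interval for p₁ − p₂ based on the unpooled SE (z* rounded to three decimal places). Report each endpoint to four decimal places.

(-0.8808, -0.7667)

p̂₁ = 46/305 = 0.15082, p̂₂ = 345/354 = 0.97458; p̂₁ − p̂₂ = -0.82376.
Unpooled SE = √(p̂₁(1−p̂₁)/n₁ + p̂₂(1−p̂₂)/n₂) = √(0.000419912 + 0.000069993) = 0.022134.
For 99% confidence, z* = 2.576. Margin = 2.576·0.022134 = 0.05702.
Interval: -0.82376 ± 0.05702 → (-0.8808, -0.7667).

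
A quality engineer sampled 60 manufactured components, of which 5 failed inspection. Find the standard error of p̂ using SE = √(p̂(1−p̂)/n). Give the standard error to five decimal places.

Sample proportion p̂ = 5/60 = 0.08333.
p̂(1−p̂) = 0.076386.
SE = √(0.076386/60) = √0.001273100 = 0.03568.

SE = 0.03568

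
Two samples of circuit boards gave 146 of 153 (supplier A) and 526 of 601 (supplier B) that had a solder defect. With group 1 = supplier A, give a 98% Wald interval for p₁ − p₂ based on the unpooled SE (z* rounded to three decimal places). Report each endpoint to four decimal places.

p̂₁ = 146/153 = 0.95425, p̂₂ = 526/601 = 0.87521; p̂₁ − p̂₂ = 0.07904.
SE = √(0.000285349 + 0.000181729) = √0.000467078 = 0.021612.
z* = 2.326 at the 98% level. Margin = 2.326·0.021612 = 0.05027.
So the interval runs from 0.0288 to 0.1293.

(0.0288, 0.1293)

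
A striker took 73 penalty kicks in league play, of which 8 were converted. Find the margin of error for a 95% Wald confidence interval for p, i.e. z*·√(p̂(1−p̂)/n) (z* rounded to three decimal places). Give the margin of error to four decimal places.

p̂ = 8/73 = 0.10959.
Standard error of p̂: √(0.097579/73) = √0.001336703 = 0.036561.
The 95% critical value is z* = 1.960.
Margin of error = z*·SE = 1.960 × 0.036561 = 0.0717.

ME = 0.0717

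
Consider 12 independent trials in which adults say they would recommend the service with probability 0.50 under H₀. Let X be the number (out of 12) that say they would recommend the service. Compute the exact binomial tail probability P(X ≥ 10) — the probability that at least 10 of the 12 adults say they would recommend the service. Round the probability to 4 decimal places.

P = 0.0193

X ~ Binomial(n=12, p=0.50).
P(X ≥ 10) = C(12,10)·0.50^10·0.50^2 + C(12,11)·0.50^11·0.50^1 + C(12,12)·0.50^12·0.50^0.
= 0.016113 + 0.002930 + 0.000244 = 0.0193.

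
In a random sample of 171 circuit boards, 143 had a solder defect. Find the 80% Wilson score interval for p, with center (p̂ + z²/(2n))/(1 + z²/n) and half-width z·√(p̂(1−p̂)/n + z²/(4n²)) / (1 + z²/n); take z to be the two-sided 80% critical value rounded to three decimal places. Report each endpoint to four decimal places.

Here p̂ = 143/171 = 0.83626 and z = 1.282 (z² = 1.643524).
Denominator 1 + z²/n = 1 + 1.643524/171 = 1.009611.
Adjusted center: (0.83626 + z²/(2n))/1.009611 = 0.83306.
Radicand: p̂(1−p̂)/n + z²/(4n²) = 0.000800766 + 0.000014052 = 0.000814818.
Half-width = z·√(radicand)/denom = 1.282·0.028545/1.009611 = 0.03625.
So the interval runs from 0.7968 to 0.8693.

(0.7968, 0.8693)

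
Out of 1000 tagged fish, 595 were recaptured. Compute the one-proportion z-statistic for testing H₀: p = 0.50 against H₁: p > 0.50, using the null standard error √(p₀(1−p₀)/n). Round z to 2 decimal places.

z = 6.01

p̂ = 595/1000 = 0.59500.
Under H₀, SE = √(p₀(1−p₀)/n) = √(0.50·0.50/1000) = √0.000250000 = 0.015811.
z = (0.59500 − 0.50)/0.015811 = 0.09500/0.015811 = 6.01.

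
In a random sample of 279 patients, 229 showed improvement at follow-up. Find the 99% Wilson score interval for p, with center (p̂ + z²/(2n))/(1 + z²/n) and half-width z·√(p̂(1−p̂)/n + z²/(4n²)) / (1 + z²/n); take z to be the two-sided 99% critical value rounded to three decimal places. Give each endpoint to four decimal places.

(0.7544, 0.8723)

Here p̂ = 229/279 = 0.82079 and z = 2.576 (z² = 6.635776).
Denominator 1 + z²/n = 1 + 6.635776/279 = 1.023784.
Adjusted center: (0.82079 + z²/(2n))/1.023784 = 0.81334.
Radicand: p̂(1−p̂)/n + z²/(4n²) = 0.000527221 + 0.000021312 = 0.000548533.
Half-width = 2.576·√0.000548533/1.023784 = 0.05893.
CI: 0.81334 ± 0.05893 = (0.7544, 0.8723).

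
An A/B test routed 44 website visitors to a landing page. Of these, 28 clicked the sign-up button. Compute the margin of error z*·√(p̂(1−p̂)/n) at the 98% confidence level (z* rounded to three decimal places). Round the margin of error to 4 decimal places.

ME = 0.1687

p̂ = 28/44 = 0.63636.
SE(p̂) = √(0.63636·0.36364/44) = 0.072520.
The 98% critical value is z* = 2.326.
ME = 2.326·0.072520 = 0.1687.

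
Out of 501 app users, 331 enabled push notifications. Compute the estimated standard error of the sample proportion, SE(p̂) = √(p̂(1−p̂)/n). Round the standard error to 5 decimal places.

p̂ = 331/501 = 0.66068.
p̂(1−p̂) = 0.224182.
Dividing by n and taking the root: √0.000447469 = 0.02115.

SE = 0.02115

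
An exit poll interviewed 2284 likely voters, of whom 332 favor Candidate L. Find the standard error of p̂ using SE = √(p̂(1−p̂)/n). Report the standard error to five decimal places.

Sample proportion p̂ = 332/2284 = 0.14536.
p̂(1−p̂) = 0.124230.
SE = √(0.124230/2284) = √0.000054391 = 0.00738.

SE = 0.00738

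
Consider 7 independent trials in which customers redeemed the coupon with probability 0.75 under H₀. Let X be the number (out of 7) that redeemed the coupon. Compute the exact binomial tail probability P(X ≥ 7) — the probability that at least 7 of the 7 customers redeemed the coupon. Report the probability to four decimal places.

X is binomial with n = 7 and p = 0.75.
P(X ≥ 7) = C(7,7)·0.75^7·0.25^0.
= 0.133484 = 0.1335.

P = 0.1335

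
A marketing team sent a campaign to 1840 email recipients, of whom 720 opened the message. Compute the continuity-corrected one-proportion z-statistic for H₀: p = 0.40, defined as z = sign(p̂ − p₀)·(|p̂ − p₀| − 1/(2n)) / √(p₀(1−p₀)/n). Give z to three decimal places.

Sample proportion p̂ = 720/1840 = 0.39130. p̂ − p₀ = -0.008696.
1/(2n) = 0.000272.
Corrected numerator: |-0.008696| − 0.000272 = 0.008424.
Under H₀, SE = √(p₀(1−p₀)/n) = √(0.40·0.60/1840) = √0.000130435 = 0.011421.
z = (−)0.008424/0.011421 = -0.738.

z = -0.738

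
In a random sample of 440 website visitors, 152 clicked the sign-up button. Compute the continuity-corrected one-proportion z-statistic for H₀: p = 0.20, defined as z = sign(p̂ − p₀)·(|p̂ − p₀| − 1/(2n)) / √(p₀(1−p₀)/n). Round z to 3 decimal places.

Sample proportion p̂ = 152/440 = 0.34545. p̂ − p₀ = 0.145455.
1/(2n) = 0.001136.
Corrected numerator: |0.145455| − 0.001136 = 0.144319.
Null standard error: √(0.20·0.80/440) = √0.000363636 = 0.019069.
z = (+)0.144319/0.019069 = 7.568.

z = 7.568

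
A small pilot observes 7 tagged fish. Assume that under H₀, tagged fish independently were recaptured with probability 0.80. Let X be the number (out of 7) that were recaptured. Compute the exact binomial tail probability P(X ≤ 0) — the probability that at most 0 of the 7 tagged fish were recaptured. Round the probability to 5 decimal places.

X ~ Binomial(n=7, p=0.80).
P(X ≤ 0) = C(7,0)·0.80^0·0.20^7.
= 0.000013 = 0.00001.

P = 0.00001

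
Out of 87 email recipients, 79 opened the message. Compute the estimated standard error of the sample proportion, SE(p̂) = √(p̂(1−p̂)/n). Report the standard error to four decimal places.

SE = 0.0310

With x = 79 successes in n = 87, p̂ = 0.90805.
p̂(1−p̂) = 0.083495.
SE = √(0.083495/87) = 0.0310.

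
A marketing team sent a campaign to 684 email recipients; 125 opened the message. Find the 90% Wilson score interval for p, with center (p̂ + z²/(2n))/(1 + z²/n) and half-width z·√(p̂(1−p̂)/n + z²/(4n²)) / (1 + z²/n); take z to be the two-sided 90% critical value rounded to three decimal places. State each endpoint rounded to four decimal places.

Here p̂ = 125/684 = 0.18275 and z = 1.645 (z² = 2.706025).
Denominator 1 + z²/n = 1 + 2.706025/684 = 1.003956.
Adjusted center: (0.18275 + z²/(2n))/1.003956 = 0.18400.
Radicand: p̂(1−p̂)/n + z²/(4n²) = 0.000218350 + 0.000001446 = 0.000219796.
Half-width = z·√(radicand)/denom = 1.645·0.014826/1.003956 = 0.02429.
CI: 0.18400 ± 0.02429 = (0.1597, 0.2083).

(0.1597, 0.2083)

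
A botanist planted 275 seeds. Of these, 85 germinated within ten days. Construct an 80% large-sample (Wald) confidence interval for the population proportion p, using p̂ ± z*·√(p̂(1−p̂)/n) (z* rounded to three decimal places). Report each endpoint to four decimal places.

p̂ = 85/275 = 0.30909.
SE = √(p̂(1−p̂)/n) = √(0.213554/275) = 0.027867.
z* = 1.282 at the 80% level.
Margin of error: 1.282 × 0.027867 = 0.03573.
CI: 0.30909 ± 0.03573 = (0.2734, 0.3448).

(0.2734, 0.3448)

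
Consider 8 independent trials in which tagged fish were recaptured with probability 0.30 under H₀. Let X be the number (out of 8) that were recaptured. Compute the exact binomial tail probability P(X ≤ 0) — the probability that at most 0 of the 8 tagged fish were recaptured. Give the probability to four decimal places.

X ~ Binomial(n=8, p=0.30).
P(X ≤ 0) = C(8,0)·0.30^0·0.70^8.
= 0.057648 = 0.0576.

P = 0.0576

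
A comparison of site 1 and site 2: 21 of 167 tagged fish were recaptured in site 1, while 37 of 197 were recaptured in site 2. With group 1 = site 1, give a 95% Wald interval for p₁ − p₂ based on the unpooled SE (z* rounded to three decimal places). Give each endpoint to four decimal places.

(-0.1363, 0.0121)

p̂₁ = 0.12575, p̂₂ = 0.18782, so the observed difference is -0.06207.
SE = √(0.000658298 + 0.000774325) = √0.001432623 = 0.037850.
z* = 1.960 at the 95% level. Margin of error = 0.07419.
So the interval runs from -0.1363 to 0.0121.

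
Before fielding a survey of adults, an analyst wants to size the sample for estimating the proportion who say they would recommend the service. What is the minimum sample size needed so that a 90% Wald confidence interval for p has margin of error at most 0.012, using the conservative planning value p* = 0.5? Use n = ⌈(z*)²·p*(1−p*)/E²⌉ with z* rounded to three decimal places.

For 90% confidence, z* = 1.645.
p*(1−p*) = 0.50·0.50 = 0.2500.
(z*)²·p*(1−p*)/E² = 2.706025·0.2500/0.000144 = 4697.960.
⌈4697.960⌉ = 4698.

n = 4698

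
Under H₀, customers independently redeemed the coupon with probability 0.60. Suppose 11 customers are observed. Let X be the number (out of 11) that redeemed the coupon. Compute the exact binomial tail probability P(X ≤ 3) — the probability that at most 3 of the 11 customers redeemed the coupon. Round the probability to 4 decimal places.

P = 0.0293

X is binomial with n = 11 and p = 0.60.
P(X ≤ 3) = C(11,0)·0.60^0·0.40^11 + C(11,1)·0.60^1·0.40^10 + C(11,2)·0.60^2·0.40^9 + C(11,3)·0.60^3·0.40^8.
= 0.000042 + 0.000692 + 0.005190 + 0.023357 = 0.0293.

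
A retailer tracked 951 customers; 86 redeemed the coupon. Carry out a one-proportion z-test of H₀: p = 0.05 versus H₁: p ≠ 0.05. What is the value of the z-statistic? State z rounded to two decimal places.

z = 5.72

p̂ = 86/951 = 0.09043.
Null standard error: √(0.05·0.95/951) = √0.000049947 = 0.007067.
z = (0.09043 − 0.05)/0.007067 = 0.04043/0.007067 = 5.72.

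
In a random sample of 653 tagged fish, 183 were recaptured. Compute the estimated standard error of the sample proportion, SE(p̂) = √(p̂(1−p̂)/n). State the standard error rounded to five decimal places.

SE = 0.01758

With x = 183 successes in n = 653, p̂ = 0.28025.
p̂(1−p̂) = 0.201710.
SE = √(0.201710/653) = √0.000308897 = 0.01758.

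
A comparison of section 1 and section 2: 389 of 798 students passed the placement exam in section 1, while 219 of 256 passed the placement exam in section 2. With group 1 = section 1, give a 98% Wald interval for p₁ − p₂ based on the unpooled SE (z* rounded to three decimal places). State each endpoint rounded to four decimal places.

p̂₁ = 0.48747, p̂₂ = 0.85547, so the observed difference is -0.36800.
Unpooled SE = √(p̂₁(1−p̂₁)/n₁ + p̂₂(1−p̂₂)/n₂) = √(0.000313086 + 0.000482976) = 0.028215.
z* = 2.326 at the 98% level. Margin = 2.326·0.028215 = 0.06563.
CI: -0.36800 ± 0.06563 = (-0.4336, -0.3024).

(-0.4336, -0.3024)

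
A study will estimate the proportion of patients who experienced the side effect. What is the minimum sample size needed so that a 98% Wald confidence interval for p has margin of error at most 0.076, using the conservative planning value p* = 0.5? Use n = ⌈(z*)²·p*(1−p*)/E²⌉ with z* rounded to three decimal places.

The 98% critical value is z* = 2.326.
p*(1−p*) = 0.2500.
(z*)²·p*(1−p*)/E² = 5.410276·0.2500/0.005776 = 234.171.
⌈234.171⌉ = 235.

n = 235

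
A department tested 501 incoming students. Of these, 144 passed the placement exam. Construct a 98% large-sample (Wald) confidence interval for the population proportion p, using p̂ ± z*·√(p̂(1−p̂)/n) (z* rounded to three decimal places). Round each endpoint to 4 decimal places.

(0.2404, 0.3345)

With x = 144 successes in n = 501, p̂ = 0.28743.
Standard error of p̂: √(0.204812/501) = √0.000408806 = 0.020219.
z* = 2.326 at the 98% level.
Margin = 2.326·0.020219 = 0.04703.
Interval: 0.28743 ± 0.04703 → (0.2404, 0.3345).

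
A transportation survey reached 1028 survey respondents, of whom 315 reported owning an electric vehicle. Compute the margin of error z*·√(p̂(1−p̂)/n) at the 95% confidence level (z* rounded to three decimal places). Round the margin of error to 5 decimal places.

The sample proportion is 315/1028 = 0.30642.
Standard error of p̂: √(0.212527/1028) = √0.000206738 = 0.014378.
z* = 1.960 at the 95% level.
Margin of error = z*·SE = 1.960 × 0.014378 = 0.02818.

ME = 0.02818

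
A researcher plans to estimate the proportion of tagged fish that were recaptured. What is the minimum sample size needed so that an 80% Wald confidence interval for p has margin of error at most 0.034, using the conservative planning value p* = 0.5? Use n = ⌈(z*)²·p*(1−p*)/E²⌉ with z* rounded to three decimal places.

n = 356

For 80% confidence, z* = 1.282.
p*(1−p*) = 0.2500.
Required n before rounding: 1.643524 × 0.2500 / 0.034² = 355.433.
⌈355.433⌉ = 356.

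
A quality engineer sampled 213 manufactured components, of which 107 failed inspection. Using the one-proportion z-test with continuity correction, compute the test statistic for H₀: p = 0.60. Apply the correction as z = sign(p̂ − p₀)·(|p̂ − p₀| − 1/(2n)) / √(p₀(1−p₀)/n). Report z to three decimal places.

z = -2.839

The sample proportion is 107/213 = 0.50235. p̂ − p₀ = -0.097653.
Continuity correction 1/(2n) = 1/426 = 0.002347.
Corrected numerator: |-0.097653| − 0.002347 = 0.095306.
Null standard error: √(0.60·0.40/213) = √0.001126761 = 0.033567.
z = (−)0.095306/0.033567 = -2.839.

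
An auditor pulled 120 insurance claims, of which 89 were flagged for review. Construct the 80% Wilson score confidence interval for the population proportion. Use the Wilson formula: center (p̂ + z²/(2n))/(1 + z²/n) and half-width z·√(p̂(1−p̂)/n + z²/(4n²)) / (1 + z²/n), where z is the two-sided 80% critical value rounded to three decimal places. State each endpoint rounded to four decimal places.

Here p̂ = 89/120 = 0.74167 and z = 1.282 (z² = 1.643524).
1 + z²/n = 1.013696.
Center = (0.74167 + 0.006848)/1.013696 = 0.73840.
Radicand: p̂(1−p̂)/n + z²/(4n²) = 0.001596644 + 0.000028533 = 0.001625177.
Half-width = 1.282·√0.001625177/1.013696 = 0.05098.
CI: 0.73840 ± 0.05098 = (0.6874, 0.7894).

(0.6874, 0.7894)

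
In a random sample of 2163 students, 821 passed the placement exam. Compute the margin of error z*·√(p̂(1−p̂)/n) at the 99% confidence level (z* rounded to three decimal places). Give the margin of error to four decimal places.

ME = 0.0269

p̂ = 821/2163 = 0.37957.
SE(p̂) = √(0.37957·0.62043/2163) = 0.010434.
The 99% critical value is z* = 2.576.
Margin of error = z*·SE = 2.576 × 0.010434 = 0.0269.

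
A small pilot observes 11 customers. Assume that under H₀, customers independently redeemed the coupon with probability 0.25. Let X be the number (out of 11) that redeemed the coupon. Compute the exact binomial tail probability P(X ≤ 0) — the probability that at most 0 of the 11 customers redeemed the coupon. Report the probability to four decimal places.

P = 0.0422

X is binomial with n = 11 and p = 0.25.
P(X ≤ 0) = C(11,0)·0.25^0·0.75^11.
= 0.042235 = 0.0422.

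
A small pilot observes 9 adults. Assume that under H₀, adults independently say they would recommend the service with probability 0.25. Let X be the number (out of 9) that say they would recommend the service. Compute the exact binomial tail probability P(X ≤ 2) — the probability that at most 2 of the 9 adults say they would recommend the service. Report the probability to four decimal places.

X is binomial with n = 9 and p = 0.25.
P(X ≤ 2) = C(9,0)·0.25^0·0.75^9 + C(9,1)·0.25^1·0.75^8 + C(9,2)·0.25^2·0.75^7.
= 0.075085 + 0.225254 + 0.300339 = 0.6007.

P = 0.6007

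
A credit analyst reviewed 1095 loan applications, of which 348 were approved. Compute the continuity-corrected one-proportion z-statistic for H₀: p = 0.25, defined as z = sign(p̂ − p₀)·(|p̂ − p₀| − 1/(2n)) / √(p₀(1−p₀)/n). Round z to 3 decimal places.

z = 5.147

p̂ = 348/1095 = 0.31781. p̂ − p₀ = 0.067808.
1/(2n) = 0.000457.
Corrected numerator: |0.067808| − 0.000457 = 0.067351.
Under H₀, SE = √(p₀(1−p₀)/n) = √(0.25·0.75/1095) = √0.000171233 = 0.013086.
z = (+)0.067351/0.013086 = 5.147.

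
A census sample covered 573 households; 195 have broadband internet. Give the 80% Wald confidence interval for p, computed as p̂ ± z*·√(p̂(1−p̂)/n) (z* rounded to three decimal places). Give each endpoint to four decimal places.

(0.3149, 0.3657)

p̂ = 195/573 = 0.34031.
SE = √(p̂(1−p̂)/n) = √(0.224500/573) = 0.019794.
For 80% confidence, z* = 1.282.
Margin = 1.282·0.019794 = 0.02538.
Interval: 0.34031 ± 0.02538 → (0.3149, 0.3657).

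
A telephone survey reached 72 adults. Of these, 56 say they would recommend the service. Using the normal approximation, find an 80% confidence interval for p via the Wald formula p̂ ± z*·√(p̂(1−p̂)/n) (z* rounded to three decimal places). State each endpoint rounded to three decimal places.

With x = 56 successes in n = 72, p̂ = 0.77778.
SE = √(p̂(1−p̂)/n) = √(0.172840/72) = 0.048995.
The 80% critical value is z* = 1.282.
Margin of error: 1.282 × 0.048995 = 0.06281.
So the interval runs from 0.715 to 0.841.

(0.715, 0.841)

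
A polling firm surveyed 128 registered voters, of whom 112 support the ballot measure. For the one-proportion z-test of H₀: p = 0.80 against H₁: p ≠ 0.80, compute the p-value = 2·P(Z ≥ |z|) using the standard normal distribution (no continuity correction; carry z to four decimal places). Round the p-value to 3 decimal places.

Sample proportion p̂ = 112/128 = 0.87500.
Under H₀, SE = √(p₀(1−p₀)/n) = √(0.80·0.20/128) = √0.001250000 = 0.035355.
z = (p̂ − p₀)/SE = (112/128 − 0.80)/0.035355 ≈ 2.1213.
p-value = 2·P(Z ≥ |z|) with z = 2.1213 → 0.034.

p-value = 0.034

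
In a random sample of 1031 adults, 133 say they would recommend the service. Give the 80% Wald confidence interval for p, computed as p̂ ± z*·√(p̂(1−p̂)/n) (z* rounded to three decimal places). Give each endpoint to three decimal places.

Sample proportion p̂ = 133/1031 = 0.12900.
Standard error of p̂: √(0.112360/1031) = √0.000108981 = 0.010439.
The 80% critical value is z* = 1.282.
Margin = 1.282·0.010439 = 0.01338.
Interval: 0.12900 ± 0.01338 → (0.116, 0.142).

(0.116, 0.142)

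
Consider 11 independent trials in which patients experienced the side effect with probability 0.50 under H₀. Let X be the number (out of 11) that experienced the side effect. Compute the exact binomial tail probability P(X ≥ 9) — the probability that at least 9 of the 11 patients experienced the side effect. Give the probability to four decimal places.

P = 0.0327

X is binomial with n = 11 and p = 0.50.
P(X ≥ 9) = C(11,9)·0.50^9·0.50^2 + C(11,10)·0.50^10·0.50^1 + C(11,11)·0.50^11·0.50^0.
= 0.026855 + 0.005371 + 0.000488 = 0.0327.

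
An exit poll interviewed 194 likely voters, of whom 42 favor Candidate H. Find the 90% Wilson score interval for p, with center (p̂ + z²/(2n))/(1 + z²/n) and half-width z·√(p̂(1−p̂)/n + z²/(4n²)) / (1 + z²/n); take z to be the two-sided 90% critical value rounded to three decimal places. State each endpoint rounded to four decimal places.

Here p̂ = 42/194 = 0.21649 and z = 1.645 (z² = 2.706025).
Denominator 1 + z²/n = 1 + 2.706025/194 = 1.013949.
Center = (0.21649 + 0.006974)/1.013949 = 0.22039.
Radicand: p̂(1−p̂)/n + z²/(4n²) = 0.000874355 + 0.000017975 = 0.000892330.
Half-width = z·√(radicand)/denom = 1.645·0.029872/1.013949 = 0.04846.
CI: 0.22039 ± 0.04846 = (0.1719, 0.2689).

(0.1719, 0.2689)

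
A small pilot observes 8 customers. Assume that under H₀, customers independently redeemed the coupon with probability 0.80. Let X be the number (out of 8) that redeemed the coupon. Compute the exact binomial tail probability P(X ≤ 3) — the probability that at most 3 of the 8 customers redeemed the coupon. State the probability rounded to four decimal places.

P = 0.0104

X ~ Binomial(n=8, p=0.80).
P(X ≤ 3) = C(8,0)·0.80^0·0.20^8 + C(8,1)·0.80^1·0.20^7 + C(8,2)·0.80^2·0.20^6 + C(8,3)·0.80^3·0.20^5.
= 0.000003 + 0.000082 + 0.001147 + 0.009175 = 0.0104.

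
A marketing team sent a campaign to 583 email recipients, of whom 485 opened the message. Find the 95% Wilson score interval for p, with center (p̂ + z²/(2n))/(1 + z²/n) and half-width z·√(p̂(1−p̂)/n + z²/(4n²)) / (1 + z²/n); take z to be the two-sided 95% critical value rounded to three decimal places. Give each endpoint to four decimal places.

(0.7994, 0.8601)

p̂ = 485/583 = 0.83190; z = 1.960, so z² = 3.841600.
Denominator 1 + z²/n = 1 + 3.841600/583 = 1.006589.
Adjusted center: (0.83190 + z²/(2n))/1.006589 = 0.82973.
Radicand: p̂(1−p̂)/n + z²/(4n²) = 0.000239862 + 0.000002826 = 0.000242688.
Half-width = z·√(radicand)/denom = 1.960·0.015578/1.006589 = 0.03033.
So the interval runs from 0.7994 to 0.8601.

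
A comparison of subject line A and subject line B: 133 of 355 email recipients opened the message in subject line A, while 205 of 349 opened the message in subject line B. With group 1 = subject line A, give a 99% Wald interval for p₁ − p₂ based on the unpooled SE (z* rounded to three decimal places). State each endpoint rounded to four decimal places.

p̂₁ = 133/355 = 0.37465, p̂₂ = 205/349 = 0.58739; p̂₁ − p̂₂ = -0.21274.
Unpooled SE = √(p̂₁(1−p̂₁)/n₁ + p̂₂(1−p̂₂)/n₂) = √(0.000659963 + 0.000694449) = 0.036802.
The 99% critical value is z* = 2.576. Margin = 2.576·0.036802 = 0.09480.
So the interval runs from -0.3075 to -0.1179.

(-0.3075, -0.1179)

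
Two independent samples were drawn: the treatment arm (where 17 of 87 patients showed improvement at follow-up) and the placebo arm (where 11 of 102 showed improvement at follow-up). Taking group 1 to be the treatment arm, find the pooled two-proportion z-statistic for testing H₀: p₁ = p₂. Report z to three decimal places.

Sample proportions: p̂₁ = 17/87 = 0.19540 and p̂₂ = 11/102 = 0.10784.
Pooling: p̂ = 28/189 = 0.14815.
SE = √[p̂(1−p̂)(1/n₁+1/n₂)] = √[0.14815·0.85185·(1/87+1/102)] ≈ 0.051844.
z = 0.08756/0.051844 = 1.689.

z = 1.689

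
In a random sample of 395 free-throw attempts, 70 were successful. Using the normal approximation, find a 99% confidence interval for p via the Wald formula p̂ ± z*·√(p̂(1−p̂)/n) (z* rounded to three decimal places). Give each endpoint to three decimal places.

(0.128, 0.227)

The sample proportion is 70/395 = 0.17722.
Standard error of p̂: √(0.145810/395) = √0.000369139 = 0.019213.
z* = 2.576 at the 99% level.
Margin = 2.576·0.019213 = 0.04949.
CI: 0.17722 ± 0.04949 = (0.128, 0.227).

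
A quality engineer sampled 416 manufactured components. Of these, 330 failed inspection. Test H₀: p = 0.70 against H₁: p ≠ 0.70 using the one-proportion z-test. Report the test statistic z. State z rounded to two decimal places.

p̂ = 330/416 = 0.79327.
Under H₀, SE = √(p₀(1−p₀)/n) = √(0.70·0.30/416) = √0.000504808 = 0.022468.
Test statistic: z = 0.09327/0.022468 = 4.15.

z = 4.15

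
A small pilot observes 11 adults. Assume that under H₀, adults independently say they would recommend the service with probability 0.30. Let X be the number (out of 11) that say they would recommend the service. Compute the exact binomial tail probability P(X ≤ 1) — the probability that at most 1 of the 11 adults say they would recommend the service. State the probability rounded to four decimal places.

X ~ Binomial(n=11, p=0.30).
P(X ≤ 1) = C(11,0)·0.30^0·0.70^11 + C(11,1)·0.30^1·0.70^10.
= 0.019773 + 0.093217 = 0.1130.

P = 0.1130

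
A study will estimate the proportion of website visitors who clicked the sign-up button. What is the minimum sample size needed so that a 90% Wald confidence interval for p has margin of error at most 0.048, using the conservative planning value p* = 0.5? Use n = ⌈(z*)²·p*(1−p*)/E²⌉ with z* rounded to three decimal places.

The 90% critical value is z* = 1.645.
p*(1−p*) = 0.2500.
Required n before rounding: 2.706025 × 0.2500 / 0.048² = 293.623.
⌈293.623⌉ = 294.

n = 294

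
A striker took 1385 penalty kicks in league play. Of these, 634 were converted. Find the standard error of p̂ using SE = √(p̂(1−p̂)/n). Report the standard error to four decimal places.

Sample proportion p̂ = 634/1385 = 0.45776.
p̂(1−p̂) = 0.45776·0.54224 = 0.248216.
SE = √(0.248216/1385) = 0.0134.

SE = 0.0134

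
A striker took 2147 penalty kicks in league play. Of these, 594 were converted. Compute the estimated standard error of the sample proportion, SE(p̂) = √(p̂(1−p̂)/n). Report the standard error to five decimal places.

p̂ = 594/2147 = 0.27667.
p̂(1−p̂) = 0.27667·0.72333 = 0.200124.
SE = √(0.200124/2147) = 0.00965.

SE = 0.00965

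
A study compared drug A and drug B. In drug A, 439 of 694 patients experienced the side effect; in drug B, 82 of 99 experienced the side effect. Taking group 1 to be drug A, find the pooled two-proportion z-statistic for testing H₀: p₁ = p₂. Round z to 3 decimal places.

z = -3.838

p̂₁ = 439/694 = 0.63256, p̂₂ = 82/99 = 0.82828.
Pooled p̂ = (439+82)/(694+99) = 521/793 = 0.65700.
SE = √[p̂(1−p̂)(1/n₁+1/n₂)] = √[0.65700·0.34300·(1/694+1/99)] ≈ 0.051000.
z = -0.19572/0.051000 = -3.838.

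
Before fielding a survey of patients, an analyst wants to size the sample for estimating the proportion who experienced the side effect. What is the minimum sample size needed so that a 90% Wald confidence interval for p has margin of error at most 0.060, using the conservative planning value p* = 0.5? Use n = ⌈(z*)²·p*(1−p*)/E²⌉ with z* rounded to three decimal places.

The 90% critical value is z* = 1.645.
p*(1−p*) = 0.50·0.50 = 0.2500.
Required n before rounding: 2.706025 × 0.2500 / 0.060² = 187.918.
⌈187.918⌉ = 188.

n = 188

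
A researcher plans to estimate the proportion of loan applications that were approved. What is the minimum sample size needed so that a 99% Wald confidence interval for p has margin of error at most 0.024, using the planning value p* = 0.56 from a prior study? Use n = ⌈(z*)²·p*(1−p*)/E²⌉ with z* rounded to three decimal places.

n = 2839

z* = 2.576 at the 99% level.
p*(1−p*) = 0.56·0.44 = 0.2464.
Required n before rounding: 6.635776 × 0.2464 / 0.024² = 2838.638.
Rounding up, n = 2839.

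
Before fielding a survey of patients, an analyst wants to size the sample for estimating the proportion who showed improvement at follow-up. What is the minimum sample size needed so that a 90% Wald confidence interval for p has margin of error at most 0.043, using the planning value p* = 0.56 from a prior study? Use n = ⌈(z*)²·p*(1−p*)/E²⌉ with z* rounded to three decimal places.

n = 361

The 90% critical value is z* = 1.645.
p*(1−p*) = 0.2464.
(z*)²·p*(1−p*)/E² = 2.706025·0.2464/0.001849 = 360.608.
Rounding up, n = 361.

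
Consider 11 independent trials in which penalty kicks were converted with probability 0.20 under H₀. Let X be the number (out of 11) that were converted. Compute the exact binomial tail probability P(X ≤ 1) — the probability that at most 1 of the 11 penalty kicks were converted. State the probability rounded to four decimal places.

X is binomial with n = 11 and p = 0.20.
P(X ≤ 1) = C(11,0)·0.20^0·0.80^11 + C(11,1)·0.20^1·0.80^10.
= 0.085899 + 0.236223 = 0.3221.

P = 0.3221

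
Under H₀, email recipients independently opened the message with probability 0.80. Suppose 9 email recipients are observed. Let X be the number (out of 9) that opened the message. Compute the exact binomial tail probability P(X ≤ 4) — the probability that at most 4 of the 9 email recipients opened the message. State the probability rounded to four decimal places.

X is binomial with n = 9 and p = 0.80.
P(X ≤ 4) = Σ_{j=0}^{4} C(9,j)·0.80^j·0.20^{9−j}.
= 0.000001 + 0.000018 + 0.000295 + 0.002753 + 0.016515 = 0.0196.

P = 0.0196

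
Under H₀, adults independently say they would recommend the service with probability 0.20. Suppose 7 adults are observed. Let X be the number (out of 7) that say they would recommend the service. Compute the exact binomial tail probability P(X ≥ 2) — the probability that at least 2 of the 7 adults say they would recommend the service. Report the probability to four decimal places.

X is binomial with n = 7 and p = 0.20.
P(X ≥ 2) = Σ_{j=2}^{7} C(7,j)·0.20^j·0.80^{7−j}.
= 0.275251 + 0.114688 + 0.028672 + 0.004301 + 0.000358 + 0.000013 = 0.4233.

P = 0.4233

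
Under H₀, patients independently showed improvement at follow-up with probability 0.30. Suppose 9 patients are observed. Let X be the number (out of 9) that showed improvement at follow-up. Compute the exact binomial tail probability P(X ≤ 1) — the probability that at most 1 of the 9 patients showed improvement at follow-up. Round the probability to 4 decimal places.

P = 0.1960

X is binomial with n = 9 and p = 0.30.
P(X ≤ 1) = C(9,0)·0.30^0·0.70^9 + C(9,1)·0.30^1·0.70^8.
= 0.040354 + 0.155650 = 0.1960.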